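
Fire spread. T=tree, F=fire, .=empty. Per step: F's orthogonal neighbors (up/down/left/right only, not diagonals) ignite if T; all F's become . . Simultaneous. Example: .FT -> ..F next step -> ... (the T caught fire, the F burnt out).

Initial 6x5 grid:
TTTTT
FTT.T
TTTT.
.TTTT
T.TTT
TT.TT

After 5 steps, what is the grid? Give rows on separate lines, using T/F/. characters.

Step 1: 3 trees catch fire, 1 burn out
  FTTTT
  .FT.T
  FTTT.
  .TTTT
  T.TTT
  TT.TT
Step 2: 3 trees catch fire, 3 burn out
  .FTTT
  ..F.T
  .FTT.
  .TTTT
  T.TTT
  TT.TT
Step 3: 3 trees catch fire, 3 burn out
  ..FTT
  ....T
  ..FT.
  .FTTT
  T.TTT
  TT.TT
Step 4: 3 trees catch fire, 3 burn out
  ...FT
  ....T
  ...F.
  ..FTT
  T.TTT
  TT.TT
Step 5: 3 trees catch fire, 3 burn out
  ....F
  ....T
  .....
  ...FT
  T.FTT
  TT.TT

....F
....T
.....
...FT
T.FTT
TT.TT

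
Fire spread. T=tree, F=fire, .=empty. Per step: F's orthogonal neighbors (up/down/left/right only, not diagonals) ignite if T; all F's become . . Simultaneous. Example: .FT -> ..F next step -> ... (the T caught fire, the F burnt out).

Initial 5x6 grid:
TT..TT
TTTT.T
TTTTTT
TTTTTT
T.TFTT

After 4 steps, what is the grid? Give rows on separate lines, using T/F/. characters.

Step 1: 3 trees catch fire, 1 burn out
  TT..TT
  TTTT.T
  TTTTTT
  TTTFTT
  T.F.FT
Step 2: 4 trees catch fire, 3 burn out
  TT..TT
  TTTT.T
  TTTFTT
  TTF.FT
  T....F
Step 3: 5 trees catch fire, 4 burn out
  TT..TT
  TTTF.T
  TTF.FT
  TF...F
  T.....
Step 4: 4 trees catch fire, 5 burn out
  TT..TT
  TTF..T
  TF...F
  F.....
  T.....

TT..TT
TTF..T
TF...F
F.....
T.....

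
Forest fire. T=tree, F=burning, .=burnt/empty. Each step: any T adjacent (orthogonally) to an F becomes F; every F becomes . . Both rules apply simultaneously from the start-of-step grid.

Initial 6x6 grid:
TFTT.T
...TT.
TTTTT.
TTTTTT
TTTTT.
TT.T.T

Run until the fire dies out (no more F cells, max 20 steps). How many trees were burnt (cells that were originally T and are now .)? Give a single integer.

Answer: 24

Derivation:
Step 1: +2 fires, +1 burnt (F count now 2)
Step 2: +1 fires, +2 burnt (F count now 1)
Step 3: +1 fires, +1 burnt (F count now 1)
Step 4: +2 fires, +1 burnt (F count now 2)
Step 5: +3 fires, +2 burnt (F count now 3)
Step 6: +4 fires, +3 burnt (F count now 4)
Step 7: +6 fires, +4 burnt (F count now 6)
Step 8: +2 fires, +6 burnt (F count now 2)
Step 9: +2 fires, +2 burnt (F count now 2)
Step 10: +1 fires, +2 burnt (F count now 1)
Step 11: +0 fires, +1 burnt (F count now 0)
Fire out after step 11
Initially T: 26, now '.': 34
Total burnt (originally-T cells now '.'): 24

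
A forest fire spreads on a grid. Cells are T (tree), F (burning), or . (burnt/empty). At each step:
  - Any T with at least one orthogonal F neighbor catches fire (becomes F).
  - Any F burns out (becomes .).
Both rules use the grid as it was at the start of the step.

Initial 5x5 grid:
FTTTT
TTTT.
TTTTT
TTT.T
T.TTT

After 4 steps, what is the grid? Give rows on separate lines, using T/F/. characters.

Step 1: 2 trees catch fire, 1 burn out
  .FTTT
  FTTT.
  TTTTT
  TTT.T
  T.TTT
Step 2: 3 trees catch fire, 2 burn out
  ..FTT
  .FTT.
  FTTTT
  TTT.T
  T.TTT
Step 3: 4 trees catch fire, 3 burn out
  ...FT
  ..FT.
  .FTTT
  FTT.T
  T.TTT
Step 4: 5 trees catch fire, 4 burn out
  ....F
  ...F.
  ..FTT
  .FT.T
  F.TTT

....F
...F.
..FTT
.FT.T
F.TTT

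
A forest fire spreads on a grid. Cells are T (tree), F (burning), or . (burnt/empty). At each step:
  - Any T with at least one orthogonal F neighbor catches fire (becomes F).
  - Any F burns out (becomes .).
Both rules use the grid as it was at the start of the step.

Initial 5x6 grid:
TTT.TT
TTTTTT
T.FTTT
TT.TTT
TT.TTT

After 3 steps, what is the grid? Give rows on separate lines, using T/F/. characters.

Step 1: 2 trees catch fire, 1 burn out
  TTT.TT
  TTFTTT
  T..FTT
  TT.TTT
  TT.TTT
Step 2: 5 trees catch fire, 2 burn out
  TTF.TT
  TF.FTT
  T...FT
  TT.FTT
  TT.TTT
Step 3: 6 trees catch fire, 5 burn out
  TF..TT
  F...FT
  T....F
  TT..FT
  TT.FTT

TF..TT
F...FT
T....F
TT..FT
TT.FTT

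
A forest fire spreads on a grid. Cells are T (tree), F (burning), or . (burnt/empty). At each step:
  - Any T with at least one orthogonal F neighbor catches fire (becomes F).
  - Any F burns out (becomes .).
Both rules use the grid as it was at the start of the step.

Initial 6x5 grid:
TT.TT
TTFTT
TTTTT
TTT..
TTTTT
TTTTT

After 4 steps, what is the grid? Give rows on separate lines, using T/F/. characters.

Step 1: 3 trees catch fire, 1 burn out
  TT.TT
  TF.FT
  TTFTT
  TTT..
  TTTTT
  TTTTT
Step 2: 7 trees catch fire, 3 burn out
  TF.FT
  F...F
  TF.FT
  TTF..
  TTTTT
  TTTTT
Step 3: 6 trees catch fire, 7 burn out
  F...F
  .....
  F...F
  TF...
  TTFTT
  TTTTT
Step 4: 4 trees catch fire, 6 burn out
  .....
  .....
  .....
  F....
  TF.FT
  TTFTT

.....
.....
.....
F....
TF.FT
TTFTT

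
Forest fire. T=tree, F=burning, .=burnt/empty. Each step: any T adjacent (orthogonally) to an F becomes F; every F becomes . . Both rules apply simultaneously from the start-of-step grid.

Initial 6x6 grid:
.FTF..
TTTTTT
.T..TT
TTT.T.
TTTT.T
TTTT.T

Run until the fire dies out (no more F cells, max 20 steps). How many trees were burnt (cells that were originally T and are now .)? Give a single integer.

Answer: 22

Derivation:
Step 1: +3 fires, +2 burnt (F count now 3)
Step 2: +4 fires, +3 burnt (F count now 4)
Step 3: +3 fires, +4 burnt (F count now 3)
Step 4: +5 fires, +3 burnt (F count now 5)
Step 5: +3 fires, +5 burnt (F count now 3)
Step 6: +3 fires, +3 burnt (F count now 3)
Step 7: +1 fires, +3 burnt (F count now 1)
Step 8: +0 fires, +1 burnt (F count now 0)
Fire out after step 8
Initially T: 24, now '.': 34
Total burnt (originally-T cells now '.'): 22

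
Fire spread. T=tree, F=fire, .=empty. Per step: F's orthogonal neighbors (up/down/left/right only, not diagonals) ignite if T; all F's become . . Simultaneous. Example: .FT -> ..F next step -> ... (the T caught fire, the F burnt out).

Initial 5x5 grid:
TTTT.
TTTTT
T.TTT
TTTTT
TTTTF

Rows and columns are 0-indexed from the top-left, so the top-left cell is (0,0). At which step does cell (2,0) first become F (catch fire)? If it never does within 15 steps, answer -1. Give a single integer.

Step 1: cell (2,0)='T' (+2 fires, +1 burnt)
Step 2: cell (2,0)='T' (+3 fires, +2 burnt)
Step 3: cell (2,0)='T' (+4 fires, +3 burnt)
Step 4: cell (2,0)='T' (+4 fires, +4 burnt)
Step 5: cell (2,0)='T' (+3 fires, +4 burnt)
Step 6: cell (2,0)='F' (+3 fires, +3 burnt)
  -> target ignites at step 6
Step 7: cell (2,0)='.' (+2 fires, +3 burnt)
Step 8: cell (2,0)='.' (+1 fires, +2 burnt)
Step 9: cell (2,0)='.' (+0 fires, +1 burnt)
  fire out at step 9

6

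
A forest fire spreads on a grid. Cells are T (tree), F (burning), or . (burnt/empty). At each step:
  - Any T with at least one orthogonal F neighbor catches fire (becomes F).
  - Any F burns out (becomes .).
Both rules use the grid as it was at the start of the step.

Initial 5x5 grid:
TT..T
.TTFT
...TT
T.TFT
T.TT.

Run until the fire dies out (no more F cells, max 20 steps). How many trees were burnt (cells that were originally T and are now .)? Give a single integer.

Answer: 12

Derivation:
Step 1: +6 fires, +2 burnt (F count now 6)
Step 2: +4 fires, +6 burnt (F count now 4)
Step 3: +1 fires, +4 burnt (F count now 1)
Step 4: +1 fires, +1 burnt (F count now 1)
Step 5: +0 fires, +1 burnt (F count now 0)
Fire out after step 5
Initially T: 14, now '.': 23
Total burnt (originally-T cells now '.'): 12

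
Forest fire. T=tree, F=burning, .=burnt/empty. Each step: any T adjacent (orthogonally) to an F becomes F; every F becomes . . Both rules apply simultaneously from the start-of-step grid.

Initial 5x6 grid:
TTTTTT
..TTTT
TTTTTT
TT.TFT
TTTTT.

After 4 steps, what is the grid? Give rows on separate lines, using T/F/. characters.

Step 1: 4 trees catch fire, 1 burn out
  TTTTTT
  ..TTTT
  TTTTFT
  TT.F.F
  TTTTF.
Step 2: 4 trees catch fire, 4 burn out
  TTTTTT
  ..TTFT
  TTTF.F
  TT....
  TTTF..
Step 3: 5 trees catch fire, 4 burn out
  TTTTFT
  ..TF.F
  TTF...
  TT....
  TTF...
Step 4: 5 trees catch fire, 5 burn out
  TTTF.F
  ..F...
  TF....
  TT....
  TF....

TTTF.F
..F...
TF....
TT....
TF....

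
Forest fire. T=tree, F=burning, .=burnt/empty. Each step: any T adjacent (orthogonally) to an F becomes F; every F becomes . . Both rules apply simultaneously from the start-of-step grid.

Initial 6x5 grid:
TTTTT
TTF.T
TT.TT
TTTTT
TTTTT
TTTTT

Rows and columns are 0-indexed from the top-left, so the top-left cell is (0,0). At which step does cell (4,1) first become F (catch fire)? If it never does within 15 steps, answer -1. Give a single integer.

Step 1: cell (4,1)='T' (+2 fires, +1 burnt)
Step 2: cell (4,1)='T' (+4 fires, +2 burnt)
Step 3: cell (4,1)='T' (+4 fires, +4 burnt)
Step 4: cell (4,1)='F' (+4 fires, +4 burnt)
  -> target ignites at step 4
Step 5: cell (4,1)='.' (+5 fires, +4 burnt)
Step 6: cell (4,1)='.' (+5 fires, +5 burnt)
Step 7: cell (4,1)='.' (+2 fires, +5 burnt)
Step 8: cell (4,1)='.' (+1 fires, +2 burnt)
Step 9: cell (4,1)='.' (+0 fires, +1 burnt)
  fire out at step 9

4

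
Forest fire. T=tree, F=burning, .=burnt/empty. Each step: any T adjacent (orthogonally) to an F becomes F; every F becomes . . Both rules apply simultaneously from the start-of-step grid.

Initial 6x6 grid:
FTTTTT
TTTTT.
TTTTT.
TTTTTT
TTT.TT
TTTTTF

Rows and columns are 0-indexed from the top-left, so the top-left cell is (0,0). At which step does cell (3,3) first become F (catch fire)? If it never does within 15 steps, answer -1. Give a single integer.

Step 1: cell (3,3)='T' (+4 fires, +2 burnt)
Step 2: cell (3,3)='T' (+6 fires, +4 burnt)
Step 3: cell (3,3)='T' (+6 fires, +6 burnt)
Step 4: cell (3,3)='F' (+9 fires, +6 burnt)
  -> target ignites at step 4
Step 5: cell (3,3)='.' (+6 fires, +9 burnt)
Step 6: cell (3,3)='.' (+0 fires, +6 burnt)
  fire out at step 6

4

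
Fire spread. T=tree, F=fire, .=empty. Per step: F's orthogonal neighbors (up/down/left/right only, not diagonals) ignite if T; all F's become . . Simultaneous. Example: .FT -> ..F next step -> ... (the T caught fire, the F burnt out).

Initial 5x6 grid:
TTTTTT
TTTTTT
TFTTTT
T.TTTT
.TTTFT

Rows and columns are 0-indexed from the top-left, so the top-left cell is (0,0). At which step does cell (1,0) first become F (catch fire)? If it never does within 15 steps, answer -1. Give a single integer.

Step 1: cell (1,0)='T' (+6 fires, +2 burnt)
Step 2: cell (1,0)='F' (+10 fires, +6 burnt)
  -> target ignites at step 2
Step 3: cell (1,0)='.' (+6 fires, +10 burnt)
Step 4: cell (1,0)='.' (+3 fires, +6 burnt)
Step 5: cell (1,0)='.' (+1 fires, +3 burnt)
Step 6: cell (1,0)='.' (+0 fires, +1 burnt)
  fire out at step 6

2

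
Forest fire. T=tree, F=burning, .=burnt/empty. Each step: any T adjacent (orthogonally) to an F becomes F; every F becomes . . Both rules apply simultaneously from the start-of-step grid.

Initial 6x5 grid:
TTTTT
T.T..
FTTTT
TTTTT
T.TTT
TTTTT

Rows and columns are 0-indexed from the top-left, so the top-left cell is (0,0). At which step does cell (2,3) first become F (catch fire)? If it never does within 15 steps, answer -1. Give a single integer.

Step 1: cell (2,3)='T' (+3 fires, +1 burnt)
Step 2: cell (2,3)='T' (+4 fires, +3 burnt)
Step 3: cell (2,3)='F' (+5 fires, +4 burnt)
  -> target ignites at step 3
Step 4: cell (2,3)='.' (+5 fires, +5 burnt)
Step 5: cell (2,3)='.' (+4 fires, +5 burnt)
Step 6: cell (2,3)='.' (+3 fires, +4 burnt)
Step 7: cell (2,3)='.' (+1 fires, +3 burnt)
Step 8: cell (2,3)='.' (+0 fires, +1 burnt)
  fire out at step 8

3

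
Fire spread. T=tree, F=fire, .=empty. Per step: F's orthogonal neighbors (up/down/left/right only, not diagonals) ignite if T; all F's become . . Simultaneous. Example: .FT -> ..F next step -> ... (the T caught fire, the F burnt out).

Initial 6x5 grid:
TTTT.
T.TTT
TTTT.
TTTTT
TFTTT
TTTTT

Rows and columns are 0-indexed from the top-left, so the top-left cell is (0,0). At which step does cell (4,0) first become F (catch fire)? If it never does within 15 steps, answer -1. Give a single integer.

Step 1: cell (4,0)='F' (+4 fires, +1 burnt)
  -> target ignites at step 1
Step 2: cell (4,0)='.' (+6 fires, +4 burnt)
Step 3: cell (4,0)='.' (+5 fires, +6 burnt)
Step 4: cell (4,0)='.' (+5 fires, +5 burnt)
Step 5: cell (4,0)='.' (+3 fires, +5 burnt)
Step 6: cell (4,0)='.' (+3 fires, +3 burnt)
Step 7: cell (4,0)='.' (+0 fires, +3 burnt)
  fire out at step 7

1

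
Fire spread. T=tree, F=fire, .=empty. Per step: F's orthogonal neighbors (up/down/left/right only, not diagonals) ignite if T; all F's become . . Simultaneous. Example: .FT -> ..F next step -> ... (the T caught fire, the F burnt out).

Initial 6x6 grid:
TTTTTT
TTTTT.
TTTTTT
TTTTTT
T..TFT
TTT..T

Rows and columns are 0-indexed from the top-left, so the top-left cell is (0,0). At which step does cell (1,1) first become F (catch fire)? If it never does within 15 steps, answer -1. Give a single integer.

Step 1: cell (1,1)='T' (+3 fires, +1 burnt)
Step 2: cell (1,1)='T' (+4 fires, +3 burnt)
Step 3: cell (1,1)='T' (+4 fires, +4 burnt)
Step 4: cell (1,1)='T' (+4 fires, +4 burnt)
Step 5: cell (1,1)='T' (+5 fires, +4 burnt)
Step 6: cell (1,1)='F' (+4 fires, +5 burnt)
  -> target ignites at step 6
Step 7: cell (1,1)='.' (+3 fires, +4 burnt)
Step 8: cell (1,1)='.' (+2 fires, +3 burnt)
Step 9: cell (1,1)='.' (+1 fires, +2 burnt)
Step 10: cell (1,1)='.' (+0 fires, +1 burnt)
  fire out at step 10

6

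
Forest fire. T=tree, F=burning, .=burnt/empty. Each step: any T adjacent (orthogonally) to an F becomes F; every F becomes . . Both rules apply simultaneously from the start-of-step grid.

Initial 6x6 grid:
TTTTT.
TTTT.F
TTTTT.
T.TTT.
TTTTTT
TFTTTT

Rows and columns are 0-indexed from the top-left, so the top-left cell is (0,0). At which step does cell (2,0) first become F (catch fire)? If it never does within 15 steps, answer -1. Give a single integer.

Step 1: cell (2,0)='T' (+3 fires, +2 burnt)
Step 2: cell (2,0)='T' (+3 fires, +3 burnt)
Step 3: cell (2,0)='T' (+4 fires, +3 burnt)
Step 4: cell (2,0)='F' (+5 fires, +4 burnt)
  -> target ignites at step 4
Step 5: cell (2,0)='.' (+6 fires, +5 burnt)
Step 6: cell (2,0)='.' (+5 fires, +6 burnt)
Step 7: cell (2,0)='.' (+2 fires, +5 burnt)
Step 8: cell (2,0)='.' (+1 fires, +2 burnt)
Step 9: cell (2,0)='.' (+0 fires, +1 burnt)
  fire out at step 9

4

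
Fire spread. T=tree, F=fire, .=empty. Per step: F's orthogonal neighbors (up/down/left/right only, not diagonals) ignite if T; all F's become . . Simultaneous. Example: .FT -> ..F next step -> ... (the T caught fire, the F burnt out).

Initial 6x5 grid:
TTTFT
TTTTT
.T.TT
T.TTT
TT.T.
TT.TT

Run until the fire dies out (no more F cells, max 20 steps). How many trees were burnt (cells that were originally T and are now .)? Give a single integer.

Answer: 18

Derivation:
Step 1: +3 fires, +1 burnt (F count now 3)
Step 2: +4 fires, +3 burnt (F count now 4)
Step 3: +4 fires, +4 burnt (F count now 4)
Step 4: +5 fires, +4 burnt (F count now 5)
Step 5: +1 fires, +5 burnt (F count now 1)
Step 6: +1 fires, +1 burnt (F count now 1)
Step 7: +0 fires, +1 burnt (F count now 0)
Fire out after step 7
Initially T: 23, now '.': 25
Total burnt (originally-T cells now '.'): 18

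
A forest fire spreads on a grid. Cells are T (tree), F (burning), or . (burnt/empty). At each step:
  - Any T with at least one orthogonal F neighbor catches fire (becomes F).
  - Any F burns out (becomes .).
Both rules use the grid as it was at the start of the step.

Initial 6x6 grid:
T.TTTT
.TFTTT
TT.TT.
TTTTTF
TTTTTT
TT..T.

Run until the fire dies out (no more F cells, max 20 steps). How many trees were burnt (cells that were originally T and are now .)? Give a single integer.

Answer: 26

Derivation:
Step 1: +5 fires, +2 burnt (F count now 5)
Step 2: +7 fires, +5 burnt (F count now 7)
Step 3: +7 fires, +7 burnt (F count now 7)
Step 4: +4 fires, +7 burnt (F count now 4)
Step 5: +2 fires, +4 burnt (F count now 2)
Step 6: +1 fires, +2 burnt (F count now 1)
Step 7: +0 fires, +1 burnt (F count now 0)
Fire out after step 7
Initially T: 27, now '.': 35
Total burnt (originally-T cells now '.'): 26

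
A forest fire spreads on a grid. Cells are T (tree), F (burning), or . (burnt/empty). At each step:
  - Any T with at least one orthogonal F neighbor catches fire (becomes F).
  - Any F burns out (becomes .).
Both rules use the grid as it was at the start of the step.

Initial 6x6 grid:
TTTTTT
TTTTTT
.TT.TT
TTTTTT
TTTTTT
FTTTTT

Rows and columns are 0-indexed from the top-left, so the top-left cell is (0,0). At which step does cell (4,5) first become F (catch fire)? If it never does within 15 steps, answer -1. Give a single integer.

Step 1: cell (4,5)='T' (+2 fires, +1 burnt)
Step 2: cell (4,5)='T' (+3 fires, +2 burnt)
Step 3: cell (4,5)='T' (+3 fires, +3 burnt)
Step 4: cell (4,5)='T' (+4 fires, +3 burnt)
Step 5: cell (4,5)='T' (+5 fires, +4 burnt)
Step 6: cell (4,5)='F' (+5 fires, +5 burnt)
  -> target ignites at step 6
Step 7: cell (4,5)='.' (+5 fires, +5 burnt)
Step 8: cell (4,5)='.' (+3 fires, +5 burnt)
Step 9: cell (4,5)='.' (+2 fires, +3 burnt)
Step 10: cell (4,5)='.' (+1 fires, +2 burnt)
Step 11: cell (4,5)='.' (+0 fires, +1 burnt)
  fire out at step 11

6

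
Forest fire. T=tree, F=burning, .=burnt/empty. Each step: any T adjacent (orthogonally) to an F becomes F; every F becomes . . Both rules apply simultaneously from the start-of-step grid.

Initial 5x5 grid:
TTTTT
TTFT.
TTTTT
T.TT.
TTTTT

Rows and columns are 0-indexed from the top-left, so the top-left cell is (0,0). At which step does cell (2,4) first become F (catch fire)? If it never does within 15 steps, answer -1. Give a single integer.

Step 1: cell (2,4)='T' (+4 fires, +1 burnt)
Step 2: cell (2,4)='T' (+6 fires, +4 burnt)
Step 3: cell (2,4)='F' (+6 fires, +6 burnt)
  -> target ignites at step 3
Step 4: cell (2,4)='.' (+3 fires, +6 burnt)
Step 5: cell (2,4)='.' (+2 fires, +3 burnt)
Step 6: cell (2,4)='.' (+0 fires, +2 burnt)
  fire out at step 6

3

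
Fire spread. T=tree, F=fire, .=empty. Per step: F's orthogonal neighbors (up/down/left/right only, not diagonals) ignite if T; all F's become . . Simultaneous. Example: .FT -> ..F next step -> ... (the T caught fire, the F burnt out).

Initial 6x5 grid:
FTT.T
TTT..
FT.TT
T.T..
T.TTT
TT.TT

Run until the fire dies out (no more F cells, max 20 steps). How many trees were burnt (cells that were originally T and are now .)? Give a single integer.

Answer: 10

Derivation:
Step 1: +4 fires, +2 burnt (F count now 4)
Step 2: +3 fires, +4 burnt (F count now 3)
Step 3: +2 fires, +3 burnt (F count now 2)
Step 4: +1 fires, +2 burnt (F count now 1)
Step 5: +0 fires, +1 burnt (F count now 0)
Fire out after step 5
Initially T: 19, now '.': 21
Total burnt (originally-T cells now '.'): 10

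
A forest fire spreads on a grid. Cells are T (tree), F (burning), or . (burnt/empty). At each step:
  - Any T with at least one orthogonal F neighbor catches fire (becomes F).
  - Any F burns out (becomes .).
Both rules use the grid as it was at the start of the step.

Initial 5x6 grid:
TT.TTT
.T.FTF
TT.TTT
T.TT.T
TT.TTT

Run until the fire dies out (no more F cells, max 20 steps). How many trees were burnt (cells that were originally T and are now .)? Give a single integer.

Answer: 13

Derivation:
Step 1: +5 fires, +2 burnt (F count now 5)
Step 2: +4 fires, +5 burnt (F count now 4)
Step 3: +3 fires, +4 burnt (F count now 3)
Step 4: +1 fires, +3 burnt (F count now 1)
Step 5: +0 fires, +1 burnt (F count now 0)
Fire out after step 5
Initially T: 21, now '.': 22
Total burnt (originally-T cells now '.'): 13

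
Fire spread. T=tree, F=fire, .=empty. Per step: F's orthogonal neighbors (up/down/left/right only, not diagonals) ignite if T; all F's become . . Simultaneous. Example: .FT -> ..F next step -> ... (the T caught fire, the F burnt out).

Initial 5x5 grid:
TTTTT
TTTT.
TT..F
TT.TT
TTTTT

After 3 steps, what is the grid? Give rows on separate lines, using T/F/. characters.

Step 1: 1 trees catch fire, 1 burn out
  TTTTT
  TTTT.
  TT...
  TT.TF
  TTTTT
Step 2: 2 trees catch fire, 1 burn out
  TTTTT
  TTTT.
  TT...
  TT.F.
  TTTTF
Step 3: 1 trees catch fire, 2 burn out
  TTTTT
  TTTT.
  TT...
  TT...
  TTTF.

TTTTT
TTTT.
TT...
TT...
TTTF.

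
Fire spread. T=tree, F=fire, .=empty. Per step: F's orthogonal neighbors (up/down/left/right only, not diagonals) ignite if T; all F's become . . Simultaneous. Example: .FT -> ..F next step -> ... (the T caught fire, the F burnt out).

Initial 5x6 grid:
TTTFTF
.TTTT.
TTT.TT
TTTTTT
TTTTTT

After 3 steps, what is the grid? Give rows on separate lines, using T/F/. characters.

Step 1: 3 trees catch fire, 2 burn out
  TTF.F.
  .TTFT.
  TTT.TT
  TTTTTT
  TTTTTT
Step 2: 3 trees catch fire, 3 burn out
  TF....
  .TF.F.
  TTT.TT
  TTTTTT
  TTTTTT
Step 3: 4 trees catch fire, 3 burn out
  F.....
  .F....
  TTF.FT
  TTTTTT
  TTTTTT

F.....
.F....
TTF.FT
TTTTTT
TTTTTT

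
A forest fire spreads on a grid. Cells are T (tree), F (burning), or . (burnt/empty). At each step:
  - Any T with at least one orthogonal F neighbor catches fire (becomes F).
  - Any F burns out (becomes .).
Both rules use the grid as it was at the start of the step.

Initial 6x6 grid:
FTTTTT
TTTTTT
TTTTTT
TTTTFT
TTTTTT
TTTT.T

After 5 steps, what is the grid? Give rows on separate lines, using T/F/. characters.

Step 1: 6 trees catch fire, 2 burn out
  .FTTTT
  FTTTTT
  TTTTFT
  TTTF.F
  TTTTFT
  TTTT.T
Step 2: 9 trees catch fire, 6 burn out
  ..FTTT
  .FTTFT
  FTTF.F
  TTF...
  TTTF.F
  TTTT.T
Step 3: 12 trees catch fire, 9 burn out
  ...FFT
  ..FF.F
  .FF...
  FF....
  TTF...
  TTTF.F
Step 4: 4 trees catch fire, 12 burn out
  .....F
  ......
  ......
  ......
  FF....
  TTF...
Step 5: 2 trees catch fire, 4 burn out
  ......
  ......
  ......
  ......
  ......
  FF....

......
......
......
......
......
FF....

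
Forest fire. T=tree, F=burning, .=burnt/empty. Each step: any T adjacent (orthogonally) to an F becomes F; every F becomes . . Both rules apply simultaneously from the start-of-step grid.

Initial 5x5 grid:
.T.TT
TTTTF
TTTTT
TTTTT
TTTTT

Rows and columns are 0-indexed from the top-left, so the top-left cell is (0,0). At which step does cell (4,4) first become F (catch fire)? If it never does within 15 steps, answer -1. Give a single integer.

Step 1: cell (4,4)='T' (+3 fires, +1 burnt)
Step 2: cell (4,4)='T' (+4 fires, +3 burnt)
Step 3: cell (4,4)='F' (+4 fires, +4 burnt)
  -> target ignites at step 3
Step 4: cell (4,4)='.' (+5 fires, +4 burnt)
Step 5: cell (4,4)='.' (+3 fires, +5 burnt)
Step 6: cell (4,4)='.' (+2 fires, +3 burnt)
Step 7: cell (4,4)='.' (+1 fires, +2 burnt)
Step 8: cell (4,4)='.' (+0 fires, +1 burnt)
  fire out at step 8

3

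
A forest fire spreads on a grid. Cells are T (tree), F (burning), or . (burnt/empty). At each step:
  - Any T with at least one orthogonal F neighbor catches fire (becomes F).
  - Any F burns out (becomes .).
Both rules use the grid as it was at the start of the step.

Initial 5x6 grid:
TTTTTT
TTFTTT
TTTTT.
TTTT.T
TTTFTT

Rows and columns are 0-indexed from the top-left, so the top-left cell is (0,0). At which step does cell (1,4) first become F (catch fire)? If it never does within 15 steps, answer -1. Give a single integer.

Step 1: cell (1,4)='T' (+7 fires, +2 burnt)
Step 2: cell (1,4)='F' (+9 fires, +7 burnt)
  -> target ignites at step 2
Step 3: cell (1,4)='.' (+8 fires, +9 burnt)
Step 4: cell (1,4)='.' (+2 fires, +8 burnt)
Step 5: cell (1,4)='.' (+0 fires, +2 burnt)
  fire out at step 5

2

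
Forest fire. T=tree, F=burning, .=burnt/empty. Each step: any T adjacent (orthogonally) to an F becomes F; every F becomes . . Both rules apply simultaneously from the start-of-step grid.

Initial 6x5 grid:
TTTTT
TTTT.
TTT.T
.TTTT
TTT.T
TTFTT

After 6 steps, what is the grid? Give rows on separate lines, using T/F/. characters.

Step 1: 3 trees catch fire, 1 burn out
  TTTTT
  TTTT.
  TTT.T
  .TTTT
  TTF.T
  TF.FT
Step 2: 4 trees catch fire, 3 burn out
  TTTTT
  TTTT.
  TTT.T
  .TFTT
  TF..T
  F...F
Step 3: 5 trees catch fire, 4 burn out
  TTTTT
  TTTT.
  TTF.T
  .F.FT
  F...F
  .....
Step 4: 3 trees catch fire, 5 burn out
  TTTTT
  TTFT.
  TF..T
  ....F
  .....
  .....
Step 5: 5 trees catch fire, 3 burn out
  TTFTT
  TF.F.
  F...F
  .....
  .....
  .....
Step 6: 3 trees catch fire, 5 burn out
  TF.FT
  F....
  .....
  .....
  .....
  .....

TF.FT
F....
.....
.....
.....
.....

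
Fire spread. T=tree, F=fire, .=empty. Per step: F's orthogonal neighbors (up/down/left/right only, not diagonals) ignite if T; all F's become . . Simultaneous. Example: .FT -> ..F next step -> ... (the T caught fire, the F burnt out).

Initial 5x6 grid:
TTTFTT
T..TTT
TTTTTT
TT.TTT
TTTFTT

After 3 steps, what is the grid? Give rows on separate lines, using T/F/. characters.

Step 1: 6 trees catch fire, 2 burn out
  TTF.FT
  T..FTT
  TTTTTT
  TT.FTT
  TTF.FT
Step 2: 7 trees catch fire, 6 burn out
  TF...F
  T...FT
  TTTFTT
  TT..FT
  TF...F
Step 3: 7 trees catch fire, 7 burn out
  F.....
  T....F
  TTF.FT
  TF...F
  F.....

F.....
T....F
TTF.FT
TF...F
F.....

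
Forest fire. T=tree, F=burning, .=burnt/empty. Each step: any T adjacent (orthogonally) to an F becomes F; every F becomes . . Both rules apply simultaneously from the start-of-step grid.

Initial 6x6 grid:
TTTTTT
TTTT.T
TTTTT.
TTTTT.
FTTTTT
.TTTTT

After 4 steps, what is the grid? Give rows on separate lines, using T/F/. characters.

Step 1: 2 trees catch fire, 1 burn out
  TTTTTT
  TTTT.T
  TTTTT.
  FTTTT.
  .FTTTT
  .TTTTT
Step 2: 4 trees catch fire, 2 burn out
  TTTTTT
  TTTT.T
  FTTTT.
  .FTTT.
  ..FTTT
  .FTTTT
Step 3: 5 trees catch fire, 4 burn out
  TTTTTT
  FTTT.T
  .FTTT.
  ..FTT.
  ...FTT
  ..FTTT
Step 4: 6 trees catch fire, 5 burn out
  FTTTTT
  .FTT.T
  ..FTT.
  ...FT.
  ....FT
  ...FTT

FTTTTT
.FTT.T
..FTT.
...FT.
....FT
...FTT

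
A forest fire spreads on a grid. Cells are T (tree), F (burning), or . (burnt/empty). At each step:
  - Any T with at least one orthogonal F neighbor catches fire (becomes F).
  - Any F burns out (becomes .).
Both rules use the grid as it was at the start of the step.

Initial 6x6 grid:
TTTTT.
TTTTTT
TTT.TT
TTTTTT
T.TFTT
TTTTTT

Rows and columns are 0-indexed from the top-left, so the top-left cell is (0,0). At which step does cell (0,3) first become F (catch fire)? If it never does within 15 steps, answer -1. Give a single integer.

Step 1: cell (0,3)='T' (+4 fires, +1 burnt)
Step 2: cell (0,3)='T' (+5 fires, +4 burnt)
Step 3: cell (0,3)='T' (+6 fires, +5 burnt)
Step 4: cell (0,3)='T' (+6 fires, +6 burnt)
Step 5: cell (0,3)='T' (+7 fires, +6 burnt)
Step 6: cell (0,3)='F' (+3 fires, +7 burnt)
  -> target ignites at step 6
Step 7: cell (0,3)='.' (+1 fires, +3 burnt)
Step 8: cell (0,3)='.' (+0 fires, +1 burnt)
  fire out at step 8

6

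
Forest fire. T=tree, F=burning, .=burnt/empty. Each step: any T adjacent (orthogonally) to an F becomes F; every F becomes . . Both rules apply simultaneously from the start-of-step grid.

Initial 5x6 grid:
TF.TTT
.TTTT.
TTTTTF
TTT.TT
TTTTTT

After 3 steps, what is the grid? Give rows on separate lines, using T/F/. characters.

Step 1: 4 trees catch fire, 2 burn out
  F..TTT
  .FTTT.
  TTTTF.
  TTT.TF
  TTTTTT
Step 2: 6 trees catch fire, 4 burn out
  ...TTT
  ..FTF.
  TFTF..
  TTT.F.
  TTTTTF
Step 3: 6 trees catch fire, 6 burn out
  ...TFT
  ...F..
  F.F...
  TFT...
  TTTTF.

...TFT
...F..
F.F...
TFT...
TTTTF.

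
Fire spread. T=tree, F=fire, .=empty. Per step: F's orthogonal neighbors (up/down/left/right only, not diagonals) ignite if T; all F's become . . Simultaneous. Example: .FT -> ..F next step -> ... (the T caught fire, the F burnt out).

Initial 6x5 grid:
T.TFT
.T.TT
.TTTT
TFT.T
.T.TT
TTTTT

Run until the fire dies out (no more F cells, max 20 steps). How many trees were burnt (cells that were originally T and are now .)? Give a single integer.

Answer: 20

Derivation:
Step 1: +7 fires, +2 burnt (F count now 7)
Step 2: +5 fires, +7 burnt (F count now 5)
Step 3: +3 fires, +5 burnt (F count now 3)
Step 4: +2 fires, +3 burnt (F count now 2)
Step 5: +3 fires, +2 burnt (F count now 3)
Step 6: +0 fires, +3 burnt (F count now 0)
Fire out after step 6
Initially T: 21, now '.': 29
Total burnt (originally-T cells now '.'): 20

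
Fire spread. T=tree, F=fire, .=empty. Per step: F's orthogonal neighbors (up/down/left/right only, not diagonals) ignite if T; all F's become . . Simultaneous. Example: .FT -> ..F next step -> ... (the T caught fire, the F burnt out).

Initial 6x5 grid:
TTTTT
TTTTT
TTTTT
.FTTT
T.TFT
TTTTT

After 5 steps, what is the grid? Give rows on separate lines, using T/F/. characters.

Step 1: 6 trees catch fire, 2 burn out
  TTTTT
  TTTTT
  TFTTT
  ..FFT
  T.F.F
  TTTFT
Step 2: 7 trees catch fire, 6 burn out
  TTTTT
  TFTTT
  F.FFT
  ....F
  T....
  TTF.F
Step 3: 6 trees catch fire, 7 burn out
  TFTTT
  F.FFT
  ....F
  .....
  T....
  TF...
Step 4: 5 trees catch fire, 6 burn out
  F.FFT
  ....F
  .....
  .....
  T....
  F....
Step 5: 2 trees catch fire, 5 burn out
  ....F
  .....
  .....
  .....
  F....
  .....

....F
.....
.....
.....
F....
.....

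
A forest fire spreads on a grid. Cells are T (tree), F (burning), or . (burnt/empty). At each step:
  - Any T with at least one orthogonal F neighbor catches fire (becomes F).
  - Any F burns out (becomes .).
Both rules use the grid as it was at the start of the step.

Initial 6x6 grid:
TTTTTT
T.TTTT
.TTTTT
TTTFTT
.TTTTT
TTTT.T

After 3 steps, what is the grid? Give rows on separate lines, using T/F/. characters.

Step 1: 4 trees catch fire, 1 burn out
  TTTTTT
  T.TTTT
  .TTFTT
  TTF.FT
  .TTFTT
  TTTT.T
Step 2: 8 trees catch fire, 4 burn out
  TTTTTT
  T.TFTT
  .TF.FT
  TF...F
  .TF.FT
  TTTF.T
Step 3: 9 trees catch fire, 8 burn out
  TTTFTT
  T.F.FT
  .F...F
  F.....
  .F...F
  TTF..T

TTTFTT
T.F.FT
.F...F
F.....
.F...F
TTF..T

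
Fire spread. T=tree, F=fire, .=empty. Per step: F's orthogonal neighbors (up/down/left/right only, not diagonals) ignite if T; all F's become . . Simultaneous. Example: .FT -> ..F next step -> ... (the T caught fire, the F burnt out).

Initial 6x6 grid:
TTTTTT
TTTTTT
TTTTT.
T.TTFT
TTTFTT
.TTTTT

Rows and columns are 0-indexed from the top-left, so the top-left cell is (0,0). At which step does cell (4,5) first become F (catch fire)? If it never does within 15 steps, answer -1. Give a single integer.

Step 1: cell (4,5)='T' (+6 fires, +2 burnt)
Step 2: cell (4,5)='F' (+7 fires, +6 burnt)
  -> target ignites at step 2
Step 3: cell (4,5)='.' (+7 fires, +7 burnt)
Step 4: cell (4,5)='.' (+5 fires, +7 burnt)
Step 5: cell (4,5)='.' (+3 fires, +5 burnt)
Step 6: cell (4,5)='.' (+2 fires, +3 burnt)
Step 7: cell (4,5)='.' (+1 fires, +2 burnt)
Step 8: cell (4,5)='.' (+0 fires, +1 burnt)
  fire out at step 8

2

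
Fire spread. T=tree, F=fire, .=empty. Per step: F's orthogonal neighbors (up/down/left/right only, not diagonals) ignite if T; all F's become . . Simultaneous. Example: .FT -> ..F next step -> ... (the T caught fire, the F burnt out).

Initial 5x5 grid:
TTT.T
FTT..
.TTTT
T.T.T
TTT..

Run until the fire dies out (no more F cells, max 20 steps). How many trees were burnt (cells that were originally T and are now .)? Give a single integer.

Step 1: +2 fires, +1 burnt (F count now 2)
Step 2: +3 fires, +2 burnt (F count now 3)
Step 3: +2 fires, +3 burnt (F count now 2)
Step 4: +2 fires, +2 burnt (F count now 2)
Step 5: +2 fires, +2 burnt (F count now 2)
Step 6: +2 fires, +2 burnt (F count now 2)
Step 7: +1 fires, +2 burnt (F count now 1)
Step 8: +1 fires, +1 burnt (F count now 1)
Step 9: +0 fires, +1 burnt (F count now 0)
Fire out after step 9
Initially T: 16, now '.': 24
Total burnt (originally-T cells now '.'): 15

Answer: 15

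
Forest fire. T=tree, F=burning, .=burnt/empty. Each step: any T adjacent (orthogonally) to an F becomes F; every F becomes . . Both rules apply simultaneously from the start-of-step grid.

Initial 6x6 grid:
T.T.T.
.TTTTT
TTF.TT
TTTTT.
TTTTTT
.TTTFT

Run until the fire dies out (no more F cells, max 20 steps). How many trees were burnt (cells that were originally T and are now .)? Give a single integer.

Step 1: +6 fires, +2 burnt (F count now 6)
Step 2: +11 fires, +6 burnt (F count now 11)
Step 3: +5 fires, +11 burnt (F count now 5)
Step 4: +4 fires, +5 burnt (F count now 4)
Step 5: +0 fires, +4 burnt (F count now 0)
Fire out after step 5
Initially T: 27, now '.': 35
Total burnt (originally-T cells now '.'): 26

Answer: 26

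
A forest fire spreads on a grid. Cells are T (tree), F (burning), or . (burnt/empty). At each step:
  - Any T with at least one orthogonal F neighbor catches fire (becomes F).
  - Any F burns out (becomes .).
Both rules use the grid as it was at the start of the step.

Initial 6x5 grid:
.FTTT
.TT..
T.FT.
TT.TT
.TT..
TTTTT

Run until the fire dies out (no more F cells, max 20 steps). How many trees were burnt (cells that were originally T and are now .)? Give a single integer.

Answer: 8

Derivation:
Step 1: +4 fires, +2 burnt (F count now 4)
Step 2: +2 fires, +4 burnt (F count now 2)
Step 3: +2 fires, +2 burnt (F count now 2)
Step 4: +0 fires, +2 burnt (F count now 0)
Fire out after step 4
Initially T: 18, now '.': 20
Total burnt (originally-T cells now '.'): 8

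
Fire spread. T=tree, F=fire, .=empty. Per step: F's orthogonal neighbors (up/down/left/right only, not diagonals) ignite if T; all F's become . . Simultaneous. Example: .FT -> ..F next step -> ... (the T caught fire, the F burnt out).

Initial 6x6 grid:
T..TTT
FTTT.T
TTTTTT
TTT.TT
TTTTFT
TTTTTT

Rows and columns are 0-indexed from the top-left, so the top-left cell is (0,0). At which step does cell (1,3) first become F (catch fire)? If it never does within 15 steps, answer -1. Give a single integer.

Step 1: cell (1,3)='T' (+7 fires, +2 burnt)
Step 2: cell (1,3)='T' (+8 fires, +7 burnt)
Step 3: cell (1,3)='F' (+9 fires, +8 burnt)
  -> target ignites at step 3
Step 4: cell (1,3)='.' (+4 fires, +9 burnt)
Step 5: cell (1,3)='.' (+2 fires, +4 burnt)
Step 6: cell (1,3)='.' (+0 fires, +2 burnt)
  fire out at step 6

3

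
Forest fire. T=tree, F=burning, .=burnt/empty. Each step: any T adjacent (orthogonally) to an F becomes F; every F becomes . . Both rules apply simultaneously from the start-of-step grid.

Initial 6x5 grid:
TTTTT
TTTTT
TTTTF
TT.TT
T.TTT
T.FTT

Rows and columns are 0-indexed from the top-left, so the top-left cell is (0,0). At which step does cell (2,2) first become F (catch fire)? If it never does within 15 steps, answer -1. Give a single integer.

Step 1: cell (2,2)='T' (+5 fires, +2 burnt)
Step 2: cell (2,2)='F' (+7 fires, +5 burnt)
  -> target ignites at step 2
Step 3: cell (2,2)='.' (+3 fires, +7 burnt)
Step 4: cell (2,2)='.' (+4 fires, +3 burnt)
Step 5: cell (2,2)='.' (+3 fires, +4 burnt)
Step 6: cell (2,2)='.' (+2 fires, +3 burnt)
Step 7: cell (2,2)='.' (+1 fires, +2 burnt)
Step 8: cell (2,2)='.' (+0 fires, +1 burnt)
  fire out at step 8

2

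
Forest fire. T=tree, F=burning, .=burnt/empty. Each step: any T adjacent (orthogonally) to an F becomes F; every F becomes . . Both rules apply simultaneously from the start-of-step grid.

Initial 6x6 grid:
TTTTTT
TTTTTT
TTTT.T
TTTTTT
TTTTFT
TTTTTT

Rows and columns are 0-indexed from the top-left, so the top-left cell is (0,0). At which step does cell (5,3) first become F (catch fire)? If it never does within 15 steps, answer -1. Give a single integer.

Step 1: cell (5,3)='T' (+4 fires, +1 burnt)
Step 2: cell (5,3)='F' (+5 fires, +4 burnt)
  -> target ignites at step 2
Step 3: cell (5,3)='.' (+5 fires, +5 burnt)
Step 4: cell (5,3)='.' (+6 fires, +5 burnt)
Step 5: cell (5,3)='.' (+7 fires, +6 burnt)
Step 6: cell (5,3)='.' (+4 fires, +7 burnt)
Step 7: cell (5,3)='.' (+2 fires, +4 burnt)
Step 8: cell (5,3)='.' (+1 fires, +2 burnt)
Step 9: cell (5,3)='.' (+0 fires, +1 burnt)
  fire out at step 9

2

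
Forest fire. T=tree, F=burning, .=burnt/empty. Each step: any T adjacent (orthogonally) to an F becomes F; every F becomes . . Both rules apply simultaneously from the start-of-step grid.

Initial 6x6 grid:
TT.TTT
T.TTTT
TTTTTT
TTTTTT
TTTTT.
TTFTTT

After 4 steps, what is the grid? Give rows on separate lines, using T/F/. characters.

Step 1: 3 trees catch fire, 1 burn out
  TT.TTT
  T.TTTT
  TTTTTT
  TTTTTT
  TTFTT.
  TF.FTT
Step 2: 5 trees catch fire, 3 burn out
  TT.TTT
  T.TTTT
  TTTTTT
  TTFTTT
  TF.FT.
  F...FT
Step 3: 6 trees catch fire, 5 burn out
  TT.TTT
  T.TTTT
  TTFTTT
  TF.FTT
  F...F.
  .....F
Step 4: 5 trees catch fire, 6 burn out
  TT.TTT
  T.FTTT
  TF.FTT
  F...FT
  ......
  ......

TT.TTT
T.FTTT
TF.FTT
F...FT
......
......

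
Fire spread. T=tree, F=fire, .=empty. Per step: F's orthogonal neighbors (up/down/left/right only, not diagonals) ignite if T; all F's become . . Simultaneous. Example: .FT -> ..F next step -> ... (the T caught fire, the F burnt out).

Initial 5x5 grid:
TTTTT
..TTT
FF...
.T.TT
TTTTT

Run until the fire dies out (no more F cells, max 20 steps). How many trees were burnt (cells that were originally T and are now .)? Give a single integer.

Step 1: +1 fires, +2 burnt (F count now 1)
Step 2: +1 fires, +1 burnt (F count now 1)
Step 3: +2 fires, +1 burnt (F count now 2)
Step 4: +1 fires, +2 burnt (F count now 1)
Step 5: +2 fires, +1 burnt (F count now 2)
Step 6: +1 fires, +2 burnt (F count now 1)
Step 7: +0 fires, +1 burnt (F count now 0)
Fire out after step 7
Initially T: 16, now '.': 17
Total burnt (originally-T cells now '.'): 8

Answer: 8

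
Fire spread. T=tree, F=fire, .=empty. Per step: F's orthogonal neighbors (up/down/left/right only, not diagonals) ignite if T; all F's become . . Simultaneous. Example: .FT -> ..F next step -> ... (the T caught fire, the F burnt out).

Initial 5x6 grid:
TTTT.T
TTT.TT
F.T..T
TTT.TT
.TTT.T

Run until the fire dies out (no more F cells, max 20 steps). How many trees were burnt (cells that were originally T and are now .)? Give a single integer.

Step 1: +2 fires, +1 burnt (F count now 2)
Step 2: +3 fires, +2 burnt (F count now 3)
Step 3: +4 fires, +3 burnt (F count now 4)
Step 4: +3 fires, +4 burnt (F count now 3)
Step 5: +2 fires, +3 burnt (F count now 2)
Step 6: +0 fires, +2 burnt (F count now 0)
Fire out after step 6
Initially T: 21, now '.': 23
Total burnt (originally-T cells now '.'): 14

Answer: 14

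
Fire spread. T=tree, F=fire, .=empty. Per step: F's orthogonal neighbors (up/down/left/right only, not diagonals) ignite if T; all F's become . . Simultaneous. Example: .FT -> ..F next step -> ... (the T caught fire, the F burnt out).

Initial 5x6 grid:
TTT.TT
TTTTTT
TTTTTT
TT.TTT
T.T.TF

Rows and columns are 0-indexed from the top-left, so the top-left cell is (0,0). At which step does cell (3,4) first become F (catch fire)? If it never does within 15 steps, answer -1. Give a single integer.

Step 1: cell (3,4)='T' (+2 fires, +1 burnt)
Step 2: cell (3,4)='F' (+2 fires, +2 burnt)
  -> target ignites at step 2
Step 3: cell (3,4)='.' (+3 fires, +2 burnt)
Step 4: cell (3,4)='.' (+3 fires, +3 burnt)
Step 5: cell (3,4)='.' (+3 fires, +3 burnt)
Step 6: cell (3,4)='.' (+2 fires, +3 burnt)
Step 7: cell (3,4)='.' (+4 fires, +2 burnt)
Step 8: cell (3,4)='.' (+3 fires, +4 burnt)
Step 9: cell (3,4)='.' (+2 fires, +3 burnt)
Step 10: cell (3,4)='.' (+0 fires, +2 burnt)
  fire out at step 10

2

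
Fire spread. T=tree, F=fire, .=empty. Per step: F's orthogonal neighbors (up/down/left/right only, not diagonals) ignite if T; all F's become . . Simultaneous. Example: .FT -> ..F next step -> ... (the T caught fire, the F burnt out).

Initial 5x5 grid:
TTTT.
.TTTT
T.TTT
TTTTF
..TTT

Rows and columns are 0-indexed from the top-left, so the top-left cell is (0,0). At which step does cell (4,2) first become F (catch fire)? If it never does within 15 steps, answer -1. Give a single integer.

Step 1: cell (4,2)='T' (+3 fires, +1 burnt)
Step 2: cell (4,2)='T' (+4 fires, +3 burnt)
Step 3: cell (4,2)='F' (+4 fires, +4 burnt)
  -> target ignites at step 3
Step 4: cell (4,2)='.' (+3 fires, +4 burnt)
Step 5: cell (4,2)='.' (+3 fires, +3 burnt)
Step 6: cell (4,2)='.' (+1 fires, +3 burnt)
Step 7: cell (4,2)='.' (+1 fires, +1 burnt)
Step 8: cell (4,2)='.' (+0 fires, +1 burnt)
  fire out at step 8

3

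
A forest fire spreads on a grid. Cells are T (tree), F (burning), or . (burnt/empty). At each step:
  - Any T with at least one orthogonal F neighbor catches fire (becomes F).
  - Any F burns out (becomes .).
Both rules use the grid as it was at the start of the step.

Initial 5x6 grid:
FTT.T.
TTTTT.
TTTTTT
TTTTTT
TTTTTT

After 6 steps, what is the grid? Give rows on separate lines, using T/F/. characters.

Step 1: 2 trees catch fire, 1 burn out
  .FT.T.
  FTTTT.
  TTTTTT
  TTTTTT
  TTTTTT
Step 2: 3 trees catch fire, 2 burn out
  ..F.T.
  .FTTT.
  FTTTTT
  TTTTTT
  TTTTTT
Step 3: 3 trees catch fire, 3 burn out
  ....T.
  ..FTT.
  .FTTTT
  FTTTTT
  TTTTTT
Step 4: 4 trees catch fire, 3 burn out
  ....T.
  ...FT.
  ..FTTT
  .FTTTT
  FTTTTT
Step 5: 4 trees catch fire, 4 burn out
  ....T.
  ....F.
  ...FTT
  ..FTTT
  .FTTTT
Step 6: 4 trees catch fire, 4 burn out
  ....F.
  ......
  ....FT
  ...FTT
  ..FTTT

....F.
......
....FT
...FTT
..FTTT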